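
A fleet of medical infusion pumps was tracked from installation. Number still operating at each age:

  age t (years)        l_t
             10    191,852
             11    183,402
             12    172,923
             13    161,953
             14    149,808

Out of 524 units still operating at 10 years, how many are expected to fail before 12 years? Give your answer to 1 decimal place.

The relevant probability is 1 − 172,923/191,852 = 0.098665.
Expected number = 524 × 0.098665 = 51.7.

51.7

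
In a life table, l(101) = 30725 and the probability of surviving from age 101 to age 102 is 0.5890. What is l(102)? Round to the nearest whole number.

18097

l(102) = l(101) × p = 30725 × 0.5890 = 18097.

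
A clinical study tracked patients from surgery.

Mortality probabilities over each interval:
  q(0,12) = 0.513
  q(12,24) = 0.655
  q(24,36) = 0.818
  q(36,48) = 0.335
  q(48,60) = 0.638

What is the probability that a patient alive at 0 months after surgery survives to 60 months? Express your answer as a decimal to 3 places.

0.007

The overall survival probability is (1 − 0.513) × (1 − 0.655) × (1 − 0.818) × (1 − 0.335) × (1 − 0.638).
= 0.487 × 0.345 × 0.182 × 0.665 × 0.362 = 0.007361.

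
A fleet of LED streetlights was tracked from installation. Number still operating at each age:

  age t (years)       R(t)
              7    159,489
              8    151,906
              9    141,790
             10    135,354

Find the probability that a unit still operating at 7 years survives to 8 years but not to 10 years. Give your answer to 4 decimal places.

This is the probability of reaching 8 but not 10, conditional on being operational at 7: (R(8) − R(10)) / R(7).
= (151,906 − 135,354) / 159,489 = 16,552 / 159,489 = 0.103781.

0.1038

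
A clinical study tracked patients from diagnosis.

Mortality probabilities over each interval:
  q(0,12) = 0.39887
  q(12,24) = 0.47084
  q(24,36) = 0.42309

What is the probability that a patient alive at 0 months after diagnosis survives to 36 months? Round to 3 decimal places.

Chaining the interval survival probabilities: (1 − 0.39887) × (1 − 0.47084) × (1 − 0.42309).
= 0.60113 × 0.52916 × 0.57691 = 0.183512.

0.184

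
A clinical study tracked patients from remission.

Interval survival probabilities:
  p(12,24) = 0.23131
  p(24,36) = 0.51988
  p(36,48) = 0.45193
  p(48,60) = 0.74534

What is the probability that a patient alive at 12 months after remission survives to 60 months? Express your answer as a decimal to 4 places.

The overall survival probability is 0.23131 × 0.51988 × 0.45193 × 0.74534.
= 0.040506.

0.0405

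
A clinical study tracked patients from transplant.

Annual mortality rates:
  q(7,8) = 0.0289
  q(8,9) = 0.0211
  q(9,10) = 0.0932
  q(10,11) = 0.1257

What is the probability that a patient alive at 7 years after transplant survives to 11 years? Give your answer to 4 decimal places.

Chaining the interval survival probabilities: (1 − 0.0289) × (1 − 0.0211) × (1 − 0.0932) × (1 − 0.1257).
= 0.9711 × 0.9789 × 0.9068 × 0.8743 = 0.753658.

0.7537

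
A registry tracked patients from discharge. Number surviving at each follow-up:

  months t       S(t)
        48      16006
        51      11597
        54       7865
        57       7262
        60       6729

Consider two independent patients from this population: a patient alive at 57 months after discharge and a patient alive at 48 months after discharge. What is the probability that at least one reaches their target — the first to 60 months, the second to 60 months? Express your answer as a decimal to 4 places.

0.9575

p₁ = S(60)/S(57) = 6729/7262 = 0.926604; p₂ = S(60)/S(48) = 6729/16006 = 0.420405.
P(at least one) = 1 − (1−p₁)(1−p₂) = 1 − 0.073396 × 0.579595 = 0.957460.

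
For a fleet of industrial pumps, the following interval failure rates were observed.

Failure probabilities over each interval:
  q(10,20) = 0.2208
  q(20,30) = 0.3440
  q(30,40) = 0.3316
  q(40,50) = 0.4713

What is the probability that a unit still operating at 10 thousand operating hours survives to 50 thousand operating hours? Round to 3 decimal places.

0.181

Chaining the interval survival probabilities: (1 − 0.2208) × (1 − 0.3440) × (1 − 0.3316) × (1 − 0.4713).
= 0.7792 × 0.6560 × 0.6684 × 0.5287 = 0.180634.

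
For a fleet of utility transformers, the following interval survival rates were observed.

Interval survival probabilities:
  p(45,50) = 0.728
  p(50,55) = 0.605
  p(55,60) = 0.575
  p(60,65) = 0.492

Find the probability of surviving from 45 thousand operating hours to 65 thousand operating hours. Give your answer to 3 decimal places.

P(survive 45→65) = 0.728 × 0.605 × 0.575 × 0.492.
= 0.124600.

0.125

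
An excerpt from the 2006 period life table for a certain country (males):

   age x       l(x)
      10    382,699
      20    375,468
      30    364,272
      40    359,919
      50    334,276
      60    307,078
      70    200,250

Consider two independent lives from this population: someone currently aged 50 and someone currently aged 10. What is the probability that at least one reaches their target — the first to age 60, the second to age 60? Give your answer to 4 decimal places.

p₁ = l(60)/l(50) = 307,078/334,276 = 0.918636; p₂ = l(60)/l(10) = 307,078/382,699 = 0.802401.
P(at least one) = 1 − (1−p₁)(1−p₂) = 1 − 0.081364 × 0.197599 = 0.983923.

0.9839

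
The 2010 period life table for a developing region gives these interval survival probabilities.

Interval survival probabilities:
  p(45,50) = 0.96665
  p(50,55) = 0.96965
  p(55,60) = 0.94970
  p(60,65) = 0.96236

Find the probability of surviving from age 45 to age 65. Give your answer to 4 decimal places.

0.8567

Chaining the interval survival probabilities: 0.96665 × 0.96965 × 0.94970 × 0.96236.
= 0.856660.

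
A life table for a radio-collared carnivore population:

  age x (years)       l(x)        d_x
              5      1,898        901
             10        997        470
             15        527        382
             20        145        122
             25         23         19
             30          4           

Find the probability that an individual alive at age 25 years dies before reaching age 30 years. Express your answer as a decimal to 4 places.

0.8261

P(die before 30 | alive at 25) = 1 − l(30)/l(25) = 1 − 4/23 = (19)/23 = 0.826087.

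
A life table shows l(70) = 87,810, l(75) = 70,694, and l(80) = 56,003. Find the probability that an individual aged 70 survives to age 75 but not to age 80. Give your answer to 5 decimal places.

0.16730

This is the probability of reaching 75 but not 80, conditional on being alive at 70: (l(75) − l(80)) / l(70).
= (70,694 − 56,003) / 87,810 = 14,691 / 87,810 = 0.167304.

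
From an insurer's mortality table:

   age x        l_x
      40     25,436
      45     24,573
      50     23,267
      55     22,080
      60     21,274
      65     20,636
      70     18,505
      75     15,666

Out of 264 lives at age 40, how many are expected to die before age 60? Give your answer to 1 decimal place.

The relevant probability is 1 − 21,274/25,436 = 0.163626.
Expected number = 264 × 0.163626 = 43.2.

43.2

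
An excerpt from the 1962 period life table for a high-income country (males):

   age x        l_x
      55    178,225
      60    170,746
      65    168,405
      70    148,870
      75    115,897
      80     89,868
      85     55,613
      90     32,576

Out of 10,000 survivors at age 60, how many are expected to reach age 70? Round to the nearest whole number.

8719

The relevant probability is 148,870/170,746 = 0.871880.
Expected number = 10,000 × 0.871880 = 8719.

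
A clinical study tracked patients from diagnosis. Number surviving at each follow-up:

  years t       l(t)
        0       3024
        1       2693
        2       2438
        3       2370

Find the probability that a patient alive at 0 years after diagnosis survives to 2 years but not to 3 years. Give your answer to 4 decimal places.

0.0225

This is the probability of reaching 2 but not 3, conditional on being alive at 0: (l(2) − l(3)) / l(0).
= (2438 − 2370) / 3024 = 68 / 3024 = 0.022487.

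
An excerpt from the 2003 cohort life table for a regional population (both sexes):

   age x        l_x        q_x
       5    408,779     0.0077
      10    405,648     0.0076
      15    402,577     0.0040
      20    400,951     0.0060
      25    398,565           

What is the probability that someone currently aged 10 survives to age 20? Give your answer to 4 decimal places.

0.9884

The conditional survival probability is l_20/l_10 = 400,951/405,648 = 0.988421.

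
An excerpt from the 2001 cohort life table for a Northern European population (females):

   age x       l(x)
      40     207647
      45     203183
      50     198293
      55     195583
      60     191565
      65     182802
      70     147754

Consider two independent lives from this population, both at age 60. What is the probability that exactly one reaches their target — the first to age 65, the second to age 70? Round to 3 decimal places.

0.254

p₁ = l(65)/l(60) = 182802/191565 = 0.954256; p₂ = l(70)/l(60) = 147754/191565 = 0.771300.
P(exactly one) = p₁(1−p₂) + (1−p₁)p₂ = 0.218238 + 0.035282 = 0.253521.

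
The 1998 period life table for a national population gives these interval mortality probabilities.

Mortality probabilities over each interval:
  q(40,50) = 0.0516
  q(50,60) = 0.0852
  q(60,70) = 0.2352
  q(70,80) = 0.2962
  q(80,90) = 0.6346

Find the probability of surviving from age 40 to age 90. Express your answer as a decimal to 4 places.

0.1706

P(survive 40→90) = (1 − 0.0516) × (1 − 0.0852) × (1 − 0.2352) × (1 − 0.2962) × (1 − 0.6346).
= 0.9484 × 0.9148 × 0.7648 × 0.7038 × 0.3654 = 0.170641.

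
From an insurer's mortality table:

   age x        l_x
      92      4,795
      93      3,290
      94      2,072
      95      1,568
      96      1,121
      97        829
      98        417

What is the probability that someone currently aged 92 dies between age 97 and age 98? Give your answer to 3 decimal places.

We want 5|1q92 = (l_97 − l_98)/l_92.
This is the probability of reaching 97 but not 98, conditional on being alive at 92: (l_97 − l_98) / l_92.
= (829 − 417) / 4,795 = 412 / 4,795 = 0.085923.

0.086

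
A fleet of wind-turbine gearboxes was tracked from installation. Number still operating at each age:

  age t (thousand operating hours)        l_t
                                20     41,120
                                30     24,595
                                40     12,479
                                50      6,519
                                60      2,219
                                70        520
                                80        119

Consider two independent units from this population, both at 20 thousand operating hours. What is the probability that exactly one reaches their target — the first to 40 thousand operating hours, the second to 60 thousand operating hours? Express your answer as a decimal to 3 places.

0.325

p₁ = l_40/l_20 = 12,479/41,120 = 0.303478; p₂ = l_60/l_20 = 2,219/41,120 = 0.053964.
P(exactly one) = p₁(1−p₂) + (1−p₁)p₂ = 0.287101 + 0.037587 = 0.324688.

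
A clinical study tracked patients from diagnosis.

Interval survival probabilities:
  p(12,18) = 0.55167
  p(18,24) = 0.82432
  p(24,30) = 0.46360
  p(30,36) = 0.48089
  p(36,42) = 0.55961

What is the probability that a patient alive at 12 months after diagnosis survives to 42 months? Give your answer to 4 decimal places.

Survival from 12 to 42 is the product of surviving each interval: 0.55167 × 0.82432 × 0.46360 × 0.48089 × 0.55961.
= 0.056735.

0.0567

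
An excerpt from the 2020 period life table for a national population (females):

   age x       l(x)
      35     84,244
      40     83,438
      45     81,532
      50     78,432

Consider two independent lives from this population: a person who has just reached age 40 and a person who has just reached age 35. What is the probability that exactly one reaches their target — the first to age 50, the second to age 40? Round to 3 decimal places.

0.068

p₁ = l(50)/l(40) = 78,432/83,438 = 0.940003; p₂ = l(40)/l(35) = 83,438/84,244 = 0.990433.
P(exactly one) = p₁(1−p₂) + (1−p₁)p₂ = 0.008993 + 0.059423 = 0.068416.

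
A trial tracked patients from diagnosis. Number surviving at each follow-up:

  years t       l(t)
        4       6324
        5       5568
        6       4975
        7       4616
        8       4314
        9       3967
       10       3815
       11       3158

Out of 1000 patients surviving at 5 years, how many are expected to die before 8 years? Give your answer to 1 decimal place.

The relevant probability is 1 − 4314/5568 = 0.225216.
Expected number = 1000 × 0.225216 = 225.2.

225.2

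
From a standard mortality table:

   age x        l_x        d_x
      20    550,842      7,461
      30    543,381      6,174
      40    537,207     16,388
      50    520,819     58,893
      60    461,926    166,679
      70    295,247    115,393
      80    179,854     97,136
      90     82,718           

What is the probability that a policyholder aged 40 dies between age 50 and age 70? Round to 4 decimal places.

0.4199

This is the probability of reaching 50 but not 70, conditional on being alive at 40: (l_50 − l_70) / l_40.
= (520,819 − 295,247) / 537,207 = 225,572 / 537,207 = 0.419898.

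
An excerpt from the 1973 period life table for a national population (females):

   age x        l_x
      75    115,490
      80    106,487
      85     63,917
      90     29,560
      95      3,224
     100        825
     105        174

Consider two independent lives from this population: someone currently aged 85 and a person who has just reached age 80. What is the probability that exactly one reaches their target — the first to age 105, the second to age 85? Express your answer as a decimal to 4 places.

p₁ = l_105/l_85 = 174/63,917 = 0.002722; p₂ = l_85/l_80 = 63,917/106,487 = 0.600233.
P(exactly one) = p₁(1−p₂) + (1−p₁)p₂ = 0.001088 + 0.598599 = 0.599687.

0.5997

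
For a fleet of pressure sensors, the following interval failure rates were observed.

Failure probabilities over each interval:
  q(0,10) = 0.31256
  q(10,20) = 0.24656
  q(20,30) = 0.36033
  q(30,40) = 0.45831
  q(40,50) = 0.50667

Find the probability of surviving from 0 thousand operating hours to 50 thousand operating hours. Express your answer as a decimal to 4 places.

0.0885

Chaining the interval survival probabilities: (1 − 0.31256) × (1 − 0.24656) × (1 − 0.36033) × (1 − 0.45831) × (1 − 0.50667).
= 0.68744 × 0.75344 × 0.63967 × 0.54169 × 0.49333 = 0.088538.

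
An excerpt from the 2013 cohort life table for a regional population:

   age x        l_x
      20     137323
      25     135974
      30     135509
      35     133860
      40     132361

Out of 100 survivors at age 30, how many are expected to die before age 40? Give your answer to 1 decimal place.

2.3

The relevant probability is 1 − 132361/135509 = 0.023231.
Expected number = 100 × 0.023231 = 2.3.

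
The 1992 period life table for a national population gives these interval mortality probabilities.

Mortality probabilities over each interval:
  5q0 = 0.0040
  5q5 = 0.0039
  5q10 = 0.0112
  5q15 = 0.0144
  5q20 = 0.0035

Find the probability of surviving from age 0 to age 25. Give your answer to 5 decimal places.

0.96349

The overall survival probability is (1 − 0.0040) × (1 − 0.0039) × (1 − 0.0112) × (1 − 0.0144) × (1 − 0.0035).
= 0.9960 × 0.9961 × 0.9888 × 0.9856 × 0.9965 = 0.963493.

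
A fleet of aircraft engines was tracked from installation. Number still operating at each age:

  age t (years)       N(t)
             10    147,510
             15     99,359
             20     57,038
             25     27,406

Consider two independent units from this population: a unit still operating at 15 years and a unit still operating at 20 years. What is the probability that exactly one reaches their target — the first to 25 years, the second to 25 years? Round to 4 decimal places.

0.4913

p₁ = N(25)/N(15) = 27,406/99,359 = 0.275828; p₂ = N(25)/N(20) = 27,406/57,038 = 0.480487.
P(exactly one) = p₁(1−p₂) + (1−p₁)p₂ = 0.143296 + 0.347955 = 0.491251.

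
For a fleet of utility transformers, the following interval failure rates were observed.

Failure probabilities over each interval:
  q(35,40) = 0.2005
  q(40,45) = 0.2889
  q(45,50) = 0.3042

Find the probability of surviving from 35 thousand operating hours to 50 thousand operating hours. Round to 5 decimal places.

The overall survival probability is (1 − 0.2005) × (1 − 0.2889) × (1 − 0.3042).
= 0.7995 × 0.7111 × 0.6958 = 0.395579.

0.39558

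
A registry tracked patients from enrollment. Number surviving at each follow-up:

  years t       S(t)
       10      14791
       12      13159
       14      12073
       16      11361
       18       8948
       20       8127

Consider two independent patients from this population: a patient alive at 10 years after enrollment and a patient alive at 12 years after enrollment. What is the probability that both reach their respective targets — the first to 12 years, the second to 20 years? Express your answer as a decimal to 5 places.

p₁ = S(12)/S(10) = 13159/14791 = 0.889663; p₂ = S(20)/S(12) = 8127/13159 = 0.617600.
P(both) = p₁ × p₂ = 0.889663 × 0.617600 = 0.549456.

0.54946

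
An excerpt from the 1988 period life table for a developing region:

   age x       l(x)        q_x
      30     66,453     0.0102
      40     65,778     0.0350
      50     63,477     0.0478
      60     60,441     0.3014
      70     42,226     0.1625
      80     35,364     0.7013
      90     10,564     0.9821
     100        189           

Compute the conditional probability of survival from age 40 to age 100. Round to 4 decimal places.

The conditional survival probability is l(100)/l(40) = 189/65,778 = 0.002873.

0.0029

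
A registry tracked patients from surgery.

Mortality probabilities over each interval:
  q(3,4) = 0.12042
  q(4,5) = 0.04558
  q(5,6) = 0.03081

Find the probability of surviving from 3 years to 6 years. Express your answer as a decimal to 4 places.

Chaining the interval survival probabilities: (1 − 0.12042) × (1 − 0.04558) × (1 − 0.03081).
= 0.87958 × 0.95442 × 0.96919 = 0.813624.

0.8136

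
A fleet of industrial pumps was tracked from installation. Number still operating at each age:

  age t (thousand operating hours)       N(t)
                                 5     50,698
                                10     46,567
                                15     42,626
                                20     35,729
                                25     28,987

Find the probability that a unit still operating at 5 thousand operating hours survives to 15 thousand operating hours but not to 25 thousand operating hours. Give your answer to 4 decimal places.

0.2690

This is the probability of reaching 15 but not 25, conditional on being operational at 5: (N(15) − N(25)) / N(5).
= (42,626 − 28,987) / 50,698 = 13,639 / 50,698 = 0.269024.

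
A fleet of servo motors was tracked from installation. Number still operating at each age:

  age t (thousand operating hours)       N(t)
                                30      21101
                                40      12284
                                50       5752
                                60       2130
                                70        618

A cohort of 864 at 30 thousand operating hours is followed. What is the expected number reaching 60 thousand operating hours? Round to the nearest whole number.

The relevant probability is 2130/21101 = 0.100943.
Expected number = 864 × 0.100943 = 87.

87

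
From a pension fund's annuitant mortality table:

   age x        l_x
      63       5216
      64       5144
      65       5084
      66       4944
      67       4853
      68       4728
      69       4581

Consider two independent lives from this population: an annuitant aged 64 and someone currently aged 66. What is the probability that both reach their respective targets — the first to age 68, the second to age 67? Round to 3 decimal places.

p₁ = l_68/l_64 = 4728/5144 = 0.919129; p₂ = l_67/l_66 = 4853/4944 = 0.981594.
P(both) = p₁ × p₂ = 0.919129 × 0.981594 = 0.902212.

0.902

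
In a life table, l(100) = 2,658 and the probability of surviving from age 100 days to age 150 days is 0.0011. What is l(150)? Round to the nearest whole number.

l(150) = l(100) × p = 2,658 × 0.0011 = 3.

3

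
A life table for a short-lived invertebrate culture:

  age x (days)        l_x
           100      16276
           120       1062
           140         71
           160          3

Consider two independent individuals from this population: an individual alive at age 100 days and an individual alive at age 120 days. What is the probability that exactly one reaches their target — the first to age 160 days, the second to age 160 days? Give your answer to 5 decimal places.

p₁ = l_160/l_100 = 3/16276 = 0.000184; p₂ = l_160/l_120 = 3/1062 = 0.002825.
P(exactly one) = p₁(1−p₂) + (1−p₁)p₂ = 0.000183 + 0.002824 = 0.003008.

0.00301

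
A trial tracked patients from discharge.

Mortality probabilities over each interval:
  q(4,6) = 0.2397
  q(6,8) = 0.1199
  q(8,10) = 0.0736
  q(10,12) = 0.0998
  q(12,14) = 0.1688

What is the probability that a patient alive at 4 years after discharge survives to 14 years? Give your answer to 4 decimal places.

P(survive 4→14) = (1 − 0.2397) × (1 − 0.1199) × (1 − 0.0736) × (1 − 0.0998) × (1 − 0.1688).
= 0.7603 × 0.8801 × 0.9264 × 0.9002 × 0.8312 = 0.463831.

0.4638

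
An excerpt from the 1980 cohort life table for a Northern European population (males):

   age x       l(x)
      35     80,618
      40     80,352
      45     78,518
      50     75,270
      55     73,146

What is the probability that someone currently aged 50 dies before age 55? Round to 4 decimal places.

P(die before 55 | alive at 50) = 1 − l(55)/l(50) = 1 − 73,146/75,270 = (2,124)/75,270 = 0.028218.

0.0282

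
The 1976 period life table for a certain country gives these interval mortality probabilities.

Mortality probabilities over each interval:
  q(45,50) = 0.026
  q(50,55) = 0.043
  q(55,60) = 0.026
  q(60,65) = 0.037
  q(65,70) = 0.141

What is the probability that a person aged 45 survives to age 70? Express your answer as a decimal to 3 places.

Chaining the interval survival probabilities: (1 − 0.026) × (1 − 0.043) × (1 − 0.026) × (1 − 0.037) × (1 − 0.141).
= 0.974 × 0.957 × 0.974 × 0.963 × 0.859 = 0.751016.

0.751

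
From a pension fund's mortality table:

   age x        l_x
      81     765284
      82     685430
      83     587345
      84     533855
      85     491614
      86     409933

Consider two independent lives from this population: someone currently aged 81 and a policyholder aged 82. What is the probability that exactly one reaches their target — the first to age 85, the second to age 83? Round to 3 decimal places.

0.398

p₁ = l_85/l_81 = 491614/765284 = 0.642394; p₂ = l_83/l_82 = 587345/685430 = 0.856900.
P(exactly one) = p₁(1−p₂) + (1−p₁)p₂ = 0.091927 + 0.306433 = 0.398359.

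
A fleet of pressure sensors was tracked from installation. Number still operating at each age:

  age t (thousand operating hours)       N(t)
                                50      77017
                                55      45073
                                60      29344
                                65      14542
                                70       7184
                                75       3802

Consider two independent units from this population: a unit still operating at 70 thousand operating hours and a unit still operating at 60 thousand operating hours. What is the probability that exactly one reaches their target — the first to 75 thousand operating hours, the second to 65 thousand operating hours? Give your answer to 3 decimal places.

p₁ = N(75)/N(70) = 3802/7184 = 0.529232; p₂ = N(65)/N(60) = 14542/29344 = 0.495570.
P(exactly one) = p₁(1−p₂) + (1−p₁)p₂ = 0.266960 + 0.233298 = 0.500259.

0.500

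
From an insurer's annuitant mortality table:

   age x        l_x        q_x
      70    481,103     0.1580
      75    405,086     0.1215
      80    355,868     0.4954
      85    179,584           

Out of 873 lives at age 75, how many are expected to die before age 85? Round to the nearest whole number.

486

The relevant probability is 1 − 179,584/405,086 = 0.556677.
Expected number = 873 × 0.556677 = 486.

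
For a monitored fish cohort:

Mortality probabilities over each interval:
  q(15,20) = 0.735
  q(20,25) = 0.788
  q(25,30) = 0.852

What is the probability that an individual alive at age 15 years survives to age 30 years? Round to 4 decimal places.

P(survive 15→30) = (1 − 0.735) × (1 − 0.788) × (1 − 0.852).
= 0.265 × 0.212 × 0.148 = 0.008315.

0.0083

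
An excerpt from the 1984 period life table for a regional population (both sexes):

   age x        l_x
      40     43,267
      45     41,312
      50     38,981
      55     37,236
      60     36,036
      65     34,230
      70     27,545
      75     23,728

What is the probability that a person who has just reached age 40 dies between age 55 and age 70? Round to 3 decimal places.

0.224

This is the probability of reaching 55 but not 70, conditional on being alive at 40: (l_55 − l_70) / l_40.
= (37,236 − 27,545) / 43,267 = 9,691 / 43,267 = 0.223981.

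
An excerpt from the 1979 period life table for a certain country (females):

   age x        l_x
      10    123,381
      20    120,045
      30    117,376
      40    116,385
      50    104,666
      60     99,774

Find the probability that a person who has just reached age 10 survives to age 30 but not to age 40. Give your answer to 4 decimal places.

0.0080

We want 20|10q10 = (l_30 − l_40)/l_10.
This is the probability of reaching 30 but not 40, conditional on being alive at 10: (l_30 − l_40) / l_10.
= (117,376 − 116,385) / 123,381 = 991 / 123,381 = 0.008032.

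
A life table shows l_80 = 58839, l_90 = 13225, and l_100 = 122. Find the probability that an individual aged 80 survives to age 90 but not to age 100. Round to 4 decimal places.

0.2227

We want 10|10q80 = (l_90 − l_100)/l_80.
This is the probability of reaching 90 but not 100, conditional on being alive at 80: (l_90 − l_100) / l_80.
= (13225 − 122) / 58839 = 13103 / 58839 = 0.222692.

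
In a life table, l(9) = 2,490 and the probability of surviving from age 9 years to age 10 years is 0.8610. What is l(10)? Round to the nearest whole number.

2144

l(10) = l(9) × p = 2,490 × 0.8610 = 2144.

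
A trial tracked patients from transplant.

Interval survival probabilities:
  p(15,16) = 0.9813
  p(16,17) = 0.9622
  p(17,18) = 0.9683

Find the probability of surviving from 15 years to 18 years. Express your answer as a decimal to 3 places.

The overall survival probability is 0.9813 × 0.9622 × 0.9683.
= 0.914276.

0.914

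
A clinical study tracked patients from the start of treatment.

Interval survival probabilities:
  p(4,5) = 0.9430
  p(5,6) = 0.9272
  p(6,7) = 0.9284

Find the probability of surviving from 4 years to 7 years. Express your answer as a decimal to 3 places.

0.812

P(survive 4→7) = 0.9430 × 0.9272 × 0.9284.
= 0.811746.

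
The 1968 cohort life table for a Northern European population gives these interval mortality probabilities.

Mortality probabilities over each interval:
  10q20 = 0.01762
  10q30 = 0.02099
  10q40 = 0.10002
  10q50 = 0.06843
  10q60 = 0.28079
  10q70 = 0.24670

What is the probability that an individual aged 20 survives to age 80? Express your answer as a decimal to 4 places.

The overall survival probability is (1 − 0.01762) × (1 − 0.02099) × (1 − 0.10002) × (1 − 0.06843) × (1 − 0.28079) × (1 − 0.24670).
= 0.98238 × 0.97901 × 0.89998 × 0.93157 × 0.71921 × 0.75330 = 0.436856.

0.4369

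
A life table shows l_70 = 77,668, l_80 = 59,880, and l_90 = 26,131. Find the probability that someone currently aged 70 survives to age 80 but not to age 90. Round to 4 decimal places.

0.4345

We want 10|10q70 = (l_80 − l_90)/l_70.
This is the probability of reaching 80 but not 90, conditional on being alive at 70: (l_80 − l_90) / l_70.
= (59,880 − 26,131) / 77,668 = 33,749 / 77,668 = 0.434529.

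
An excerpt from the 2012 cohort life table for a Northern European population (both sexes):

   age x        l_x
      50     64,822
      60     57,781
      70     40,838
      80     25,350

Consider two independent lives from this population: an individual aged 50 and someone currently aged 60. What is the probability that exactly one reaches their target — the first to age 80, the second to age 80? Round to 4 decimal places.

p₁ = l_80/l_50 = 25,350/64,822 = 0.391071; p₂ = l_80/l_60 = 25,350/57,781 = 0.438726.
P(exactly one) = p₁(1−p₂) + (1−p₁)p₂ = 0.219498 + 0.267153 = 0.486651.

0.4867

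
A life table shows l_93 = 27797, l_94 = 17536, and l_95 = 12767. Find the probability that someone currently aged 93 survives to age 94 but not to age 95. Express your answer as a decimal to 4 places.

0.1716

We want 1|1q93 = (l_94 − l_95)/l_93.
This is the probability of reaching 94 but not 95, conditional on being alive at 93: (l_94 − l_95) / l_93.
= (17536 − 12767) / 27797 = 4769 / 27797 = 0.171565.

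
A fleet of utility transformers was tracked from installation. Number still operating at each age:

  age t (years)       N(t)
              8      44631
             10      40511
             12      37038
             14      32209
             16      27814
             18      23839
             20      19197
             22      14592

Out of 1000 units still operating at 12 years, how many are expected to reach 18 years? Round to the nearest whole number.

644

The relevant probability is 23839/37038 = 0.643636.
Expected number = 1000 × 0.643636 = 644.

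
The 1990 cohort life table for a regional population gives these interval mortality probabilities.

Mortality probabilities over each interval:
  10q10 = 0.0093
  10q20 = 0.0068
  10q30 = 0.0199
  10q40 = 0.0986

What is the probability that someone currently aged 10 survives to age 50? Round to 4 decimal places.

Chaining the interval survival probabilities: (1 − 0.0093) × (1 − 0.0068) × (1 − 0.0199) × (1 − 0.0986).
= 0.9907 × 0.9932 × 0.9801 × 0.9014 = 0.869294.

0.8693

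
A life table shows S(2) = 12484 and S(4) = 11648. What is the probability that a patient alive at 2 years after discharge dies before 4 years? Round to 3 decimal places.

P(die before 4 | alive at 2) = 1 − S(4)/S(2) = 1 − 11648/12484 = (836)/12484 = 0.066966.

0.067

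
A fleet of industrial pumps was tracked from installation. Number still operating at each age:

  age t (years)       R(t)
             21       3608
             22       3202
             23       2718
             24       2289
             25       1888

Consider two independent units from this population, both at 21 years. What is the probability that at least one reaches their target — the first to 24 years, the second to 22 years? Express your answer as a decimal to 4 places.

0.9589

p₁ = R(24)/R(21) = 2289/3608 = 0.634424; p₂ = R(22)/R(21) = 3202/3608 = 0.887472.
P(at least one) = 1 − (1−p₁)(1−p₂) = 1 − 0.365576 × 0.112528 = 0.958862.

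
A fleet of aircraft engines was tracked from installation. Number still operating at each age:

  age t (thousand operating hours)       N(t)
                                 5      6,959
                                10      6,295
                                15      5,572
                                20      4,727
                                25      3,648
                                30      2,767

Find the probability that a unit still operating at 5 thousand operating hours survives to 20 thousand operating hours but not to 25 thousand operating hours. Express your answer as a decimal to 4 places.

This is the probability of reaching 20 but not 25, conditional on being operational at 5: (N(20) − N(25)) / N(5).
= (4,727 − 3,648) / 6,959 = 1,079 / 6,959 = 0.155051.

0.1551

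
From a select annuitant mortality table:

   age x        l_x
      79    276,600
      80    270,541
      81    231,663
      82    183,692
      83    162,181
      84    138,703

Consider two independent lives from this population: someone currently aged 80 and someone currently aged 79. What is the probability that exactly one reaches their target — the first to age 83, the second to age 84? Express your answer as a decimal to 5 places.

p₁ = l_83/l_80 = 162,181/270,541 = 0.599469; p₂ = l_84/l_79 = 138,703/276,600 = 0.501457.
P(exactly one) = p₁(1−p₂) + (1−p₁)p₂ = 0.298861 + 0.200849 = 0.499710.

0.49971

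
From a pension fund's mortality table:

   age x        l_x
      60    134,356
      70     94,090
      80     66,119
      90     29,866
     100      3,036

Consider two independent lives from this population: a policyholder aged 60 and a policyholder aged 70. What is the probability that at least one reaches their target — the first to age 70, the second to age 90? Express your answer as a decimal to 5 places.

0.79543

p₁ = l_70/l_60 = 94,090/134,356 = 0.700304; p₂ = l_90/l_70 = 29,866/94,090 = 0.317419.
P(at least one) = 1 − (1−p₁)(1−p₂) = 1 − 0.299696 × 0.682581 = 0.795433.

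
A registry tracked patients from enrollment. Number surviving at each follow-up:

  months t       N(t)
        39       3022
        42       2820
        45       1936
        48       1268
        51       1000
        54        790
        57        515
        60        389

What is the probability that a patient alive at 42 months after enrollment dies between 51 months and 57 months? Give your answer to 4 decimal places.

0.1720

This is the probability of reaching 51 but not 57, conditional on being alive at 42: (N(51) − N(57)) / N(42).
= (1000 − 515) / 2820 = 485 / 2820 = 0.171986.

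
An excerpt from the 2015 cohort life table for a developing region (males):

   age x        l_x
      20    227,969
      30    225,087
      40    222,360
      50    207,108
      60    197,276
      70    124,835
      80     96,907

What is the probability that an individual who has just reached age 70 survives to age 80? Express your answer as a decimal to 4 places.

0.7763

We want 10p70 = l_80/l_70.
The conditional survival probability is l_80/l_70 = 96,907/124,835 = 0.776281.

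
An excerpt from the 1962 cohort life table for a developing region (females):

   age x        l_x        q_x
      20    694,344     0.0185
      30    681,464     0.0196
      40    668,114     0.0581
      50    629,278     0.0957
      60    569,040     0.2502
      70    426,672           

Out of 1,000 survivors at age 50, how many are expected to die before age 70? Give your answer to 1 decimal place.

322.0

The relevant probability is 1 − 426,672/629,278 = 0.321966.
Expected number = 1,000 × 0.321966 = 322.0.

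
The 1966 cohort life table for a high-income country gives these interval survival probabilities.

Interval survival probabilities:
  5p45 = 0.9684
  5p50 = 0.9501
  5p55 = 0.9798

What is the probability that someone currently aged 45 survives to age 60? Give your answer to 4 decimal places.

0.9015

15p45 = 0.9684 × 0.9501 × 0.9798.
= 0.901491.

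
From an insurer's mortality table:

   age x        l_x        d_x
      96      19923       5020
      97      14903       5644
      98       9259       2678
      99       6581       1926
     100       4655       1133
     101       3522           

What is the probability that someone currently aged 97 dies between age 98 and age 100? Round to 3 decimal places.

This is the probability of reaching 98 but not 100, conditional on being alive at 97: (l_98 − l_100) / l_97.
= (9259 − 4655) / 14903 = 4604 / 14903 = 0.308931.

0.309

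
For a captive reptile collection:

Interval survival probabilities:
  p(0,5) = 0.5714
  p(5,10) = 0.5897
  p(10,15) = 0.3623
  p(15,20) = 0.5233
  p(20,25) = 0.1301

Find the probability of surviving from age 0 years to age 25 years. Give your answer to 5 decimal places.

0.00831

The overall survival probability is 0.5714 × 0.5897 × 0.3623 × 0.5233 × 0.1301.
= 0.008311.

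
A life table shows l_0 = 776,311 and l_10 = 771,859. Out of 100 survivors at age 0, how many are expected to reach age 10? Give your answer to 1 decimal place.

99.4

The relevant probability is 771,859/776,311 = 0.994265.
Expected number = 100 × 0.994265 = 99.4.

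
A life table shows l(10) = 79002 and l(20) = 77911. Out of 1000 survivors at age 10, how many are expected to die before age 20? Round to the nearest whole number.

14

The relevant probability is 1 − 77911/79002 = 0.013810.
Expected number = 1000 × 0.013810 = 14.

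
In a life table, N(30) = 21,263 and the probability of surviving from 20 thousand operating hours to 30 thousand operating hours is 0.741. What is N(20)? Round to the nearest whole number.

28695

N(20) = N(30) / p = 21,263 / 0.741 = 28695.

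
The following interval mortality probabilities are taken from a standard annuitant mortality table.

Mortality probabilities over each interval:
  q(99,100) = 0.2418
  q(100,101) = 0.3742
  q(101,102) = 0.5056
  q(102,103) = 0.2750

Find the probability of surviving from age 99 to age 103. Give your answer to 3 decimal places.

The overall survival probability is (1 − 0.2418) × (1 − 0.3742) × (1 − 0.5056) × (1 − 0.2750).
= 0.7582 × 0.6258 × 0.4944 × 0.7250 = 0.170073.

0.170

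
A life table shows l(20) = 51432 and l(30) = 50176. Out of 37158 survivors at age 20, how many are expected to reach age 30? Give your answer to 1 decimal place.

The relevant probability is 50176/51432 = 0.975579.
Expected number = 37158 × 0.975579 = 36250.6.

36250.6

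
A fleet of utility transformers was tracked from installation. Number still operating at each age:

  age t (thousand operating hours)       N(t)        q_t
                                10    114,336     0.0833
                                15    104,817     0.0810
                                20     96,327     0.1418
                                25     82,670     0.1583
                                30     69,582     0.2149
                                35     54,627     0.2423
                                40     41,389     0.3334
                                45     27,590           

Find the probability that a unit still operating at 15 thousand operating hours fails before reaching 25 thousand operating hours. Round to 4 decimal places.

P(fail before 25 | operational at 15) = 1 − N(25)/N(15) = 1 − 82,670/104,817 = (22,147)/104,817 = 0.211292.

0.2113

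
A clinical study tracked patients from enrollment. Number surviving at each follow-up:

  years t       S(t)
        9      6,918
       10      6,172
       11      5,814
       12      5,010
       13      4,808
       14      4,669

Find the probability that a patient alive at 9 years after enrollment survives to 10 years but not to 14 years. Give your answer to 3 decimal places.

0.217

This is the probability of reaching 10 but not 14, conditional on being alive at 9: (S(10) − S(14)) / S(9).
= (6,172 − 4,669) / 6,918 = 1,503 / 6,918 = 0.217259.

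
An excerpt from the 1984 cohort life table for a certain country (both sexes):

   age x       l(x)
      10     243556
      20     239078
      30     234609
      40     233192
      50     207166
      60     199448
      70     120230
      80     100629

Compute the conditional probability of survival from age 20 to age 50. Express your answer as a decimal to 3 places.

The conditional survival probability is l(50)/l(20) = 207166/239078 = 0.866521.

0.867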